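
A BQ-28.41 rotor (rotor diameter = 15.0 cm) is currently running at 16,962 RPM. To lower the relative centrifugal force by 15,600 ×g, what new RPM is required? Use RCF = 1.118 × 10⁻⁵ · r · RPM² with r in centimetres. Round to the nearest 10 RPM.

N₂ ≈ 10080 RPM

r = 15.0 / 2 = 7.5 cm
Current RCF = 1.118 × 10⁻⁵ × 7.5 × (16962)² = 1.118 × 10⁻⁵ × 7.5 × 287,709,444 ≈ 24,124.4 × g
Target RCF = 24,124.4 − 15,600 = 8,524.4 × g
N² = 8,524.4 / (8.385 × 10⁻⁵) = 101,662,493
N ≈ √101,662,493 ≈ 10,082.8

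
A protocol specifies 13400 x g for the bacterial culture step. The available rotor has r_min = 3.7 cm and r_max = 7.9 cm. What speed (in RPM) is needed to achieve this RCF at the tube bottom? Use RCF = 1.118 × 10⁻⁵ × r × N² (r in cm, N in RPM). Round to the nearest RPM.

≈ 12317 RPM

Use r_max = 7.9 cm.
13,400 = 1.118 × 10⁻⁵ × 7.9 × N²
N² = 13,400 / (8.8322 × 10⁻⁵) = 151,717,579
N ≈ √151,717,579 ≈ 12,317.4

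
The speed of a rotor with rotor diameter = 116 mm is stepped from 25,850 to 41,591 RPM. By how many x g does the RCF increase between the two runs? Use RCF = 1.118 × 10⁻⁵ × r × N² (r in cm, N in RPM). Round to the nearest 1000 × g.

69000 x g

r = 116 mm / 2 = 58 mm = 5.8 cm
RCF₁ = 1.118 × 10⁻⁵ × 5.8 × (25850)² = 1.118 × 10⁻⁵ × 5.8 × 668,222,500 ≈ 43,330.2 × g
RCF₂ = 1.118 × 10⁻⁵ × 5.8 × (41591)² = 1.118 × 10⁻⁵ × 5.8 × 1,729,811,281 ≈ 112,167.9 × g
Increase = 112,167.9 − 43,330.2 = 68,837.7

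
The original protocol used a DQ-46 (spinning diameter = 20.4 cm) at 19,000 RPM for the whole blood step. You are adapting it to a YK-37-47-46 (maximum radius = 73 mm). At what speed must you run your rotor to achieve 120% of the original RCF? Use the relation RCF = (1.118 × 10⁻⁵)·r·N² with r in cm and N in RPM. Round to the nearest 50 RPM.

Original rotor: r = 20.4 / 2 = 10.2 cm
RCF_original = 1.118 × 10⁻⁵ × 10.2 × (19000)² = 1.118 × 10⁻⁵ × 10.2 × 361,000,000 ≈ 41,167 × g
Target RCF = 1.2 × 41,167 ≈ 49,400.4 × g
Your rotor: r = 73 mm = 7.3 cm
49,400.4 = 1.118 × 10⁻⁵ × 7.3 × N²
N² = 49,400.4 / (8.1614 × 10⁻⁵) = 605,293,209
N ≈ √605,293,209 ≈ 24,602.7

≈ 24600 RPM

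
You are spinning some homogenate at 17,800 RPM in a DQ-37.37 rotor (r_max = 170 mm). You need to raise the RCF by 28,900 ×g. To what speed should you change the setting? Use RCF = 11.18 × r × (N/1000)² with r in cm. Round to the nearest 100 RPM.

21700 RPM

r = 170 mm = 17.0 cm
Current RCF = 11.18 × 17 × (17.8)² = 11.18 × 17 × 316.84 ≈ 60,218.6 × g
Target RCF = 60,218.6 + 28,900 = 89,118.6 × g
(N/1000)² = 89,118.6 / 190.06 = 468.8972
N = 1000 × √468.8972 ≈ 21,654.0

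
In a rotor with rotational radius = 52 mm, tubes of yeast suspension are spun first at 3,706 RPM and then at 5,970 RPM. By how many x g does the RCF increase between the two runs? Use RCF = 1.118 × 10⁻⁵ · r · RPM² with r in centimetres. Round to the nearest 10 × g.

1270 x g

r = 52 mm = 5.2 cm
RCF₁ = 1.118 × 10⁻⁵ × 5.2 × (3706)² = 1.118 × 10⁻⁵ × 5.2 × 13,734,436 ≈ 798.5 × g
RCF₂ = 1.118 × 10⁻⁵ × 5.2 × (5970)² = 1.118 × 10⁻⁵ × 5.2 × 35,640,900 ≈ 2,072 × g
Increase = 2,072 − 798.5 = 1,273.5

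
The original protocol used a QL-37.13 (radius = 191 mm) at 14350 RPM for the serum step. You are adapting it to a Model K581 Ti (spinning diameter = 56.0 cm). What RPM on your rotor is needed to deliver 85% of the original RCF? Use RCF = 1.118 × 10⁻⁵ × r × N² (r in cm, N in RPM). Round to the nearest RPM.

≈ 10927 RPM

Original rotor: r = 191 mm = 19.1 cm
RCF_original = 1.118 × 10⁻⁵ × 19.1 × (14350)² = 1.118 × 10⁻⁵ × 19.1 × 205,922,500 ≈ 43,972.3 × g
Target RCF = 0.85 × 43,972.3 ≈ 37,376.5 × g
Your rotor: r = 56.0 / 2 = 28 cm
37,376.5 = 1.118 × 10⁻⁵ × 28 × N²
N² = 37,376.5 / (31.304 × 10⁻⁵) = 119,398,479
N ≈ √119,398,479 ≈ 10,927.0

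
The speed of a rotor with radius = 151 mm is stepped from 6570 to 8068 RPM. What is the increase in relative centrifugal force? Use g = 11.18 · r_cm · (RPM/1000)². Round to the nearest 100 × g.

≈ 3700 g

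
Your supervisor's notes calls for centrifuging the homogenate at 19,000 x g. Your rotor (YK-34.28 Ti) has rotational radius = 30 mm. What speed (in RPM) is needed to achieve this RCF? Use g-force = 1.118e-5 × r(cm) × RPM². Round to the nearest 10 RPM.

N ≈ 23800 RPM

r = 30 mm = 3.0 cm
RCF = 1.118 × 10⁻⁵ × r × N²
19,000 = 1.118 × 10⁻⁵ × 3 × N²
N² = 19,000 / (3.354 × 10⁻⁵) = 566,487,776
N ≈ √566,487,776 ≈ 23,801.0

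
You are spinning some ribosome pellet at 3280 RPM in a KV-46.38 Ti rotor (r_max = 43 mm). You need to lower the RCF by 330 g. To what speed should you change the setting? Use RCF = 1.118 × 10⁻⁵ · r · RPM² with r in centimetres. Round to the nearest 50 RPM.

N₂ ≈ 1950 RPM

r = 43 mm = 4.3 cm
Current RCF = 1.118 × 10⁻⁵ × 4.3 × (3280)² = 1.118 × 10⁻⁵ × 4.3 × 10,758,400 ≈ 517.2 × g
Target RCF = 517.2 − 330 = 187.2 × g
N² = 187.2 / (4.8074 × 10⁻⁵) = 3,893,997
N ≈ √3,893,997 ≈ 1,973.3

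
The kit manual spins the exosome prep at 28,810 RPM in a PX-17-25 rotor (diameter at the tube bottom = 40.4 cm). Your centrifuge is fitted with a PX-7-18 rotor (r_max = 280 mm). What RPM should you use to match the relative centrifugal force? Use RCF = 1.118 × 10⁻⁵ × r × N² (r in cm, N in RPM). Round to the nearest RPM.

Original rotor: r = 40.4 / 2 = 20.2 cm
RCF_original = 1.118 × 10⁻⁵ × 20.2 × (28810)² = 1.118 × 10⁻⁵ × 20.2 × 830,016,100 ≈ 187,447.5 × g
Your rotor: r = 280 mm = 28.0 cm
187,447.5 = 1.118 × 10⁻⁵ × 28 × N²
N² = 187,447.5 / (31.304 × 10⁻⁵) = 598,797,278
N ≈ √598,797,278 ≈ 24,470.3

≈ 24470 RPM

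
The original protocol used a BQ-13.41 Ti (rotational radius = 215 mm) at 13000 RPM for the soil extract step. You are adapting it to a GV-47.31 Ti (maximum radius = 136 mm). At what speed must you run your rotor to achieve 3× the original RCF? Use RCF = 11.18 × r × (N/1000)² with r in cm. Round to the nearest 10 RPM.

28310 RPM

Original rotor: r = 215 mm = 21.5 cm
RCF_original = 11.18 × 21.5 × (13)² = 11.18 × 21.5 × 169 ≈ 40,622.5 × g
Target RCF = 3 × 40,622.5 ≈ 121,867.5 × g
Your rotor: r = 136 mm = 13.6 cm
121,867.5 = 11.18 × 13.6 × (N/1000)²
(N/1000)² = 121,867.5 / 152.048 = 801.5068
N = 1000 × √801.5068 ≈ 28,310.9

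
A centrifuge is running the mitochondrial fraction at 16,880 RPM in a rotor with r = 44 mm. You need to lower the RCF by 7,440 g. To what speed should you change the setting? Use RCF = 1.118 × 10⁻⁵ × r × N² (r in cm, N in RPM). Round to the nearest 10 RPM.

≈ 11560 RPM

r = 44 mm = 4.4 cm
Current RCF = 1.118 × 10⁻⁵ × 4.4 × (16880)² = 1.118 × 10⁻⁵ × 4.4 × 284,934,400 ≈ 14,016.5 × g
Target RCF = 14,016.5 − 7,440 = 6,576.5 × g
N² = 6,576.5 / (4.9192 × 10⁻⁵) = 133,690,437
N ≈ √133,690,437 ≈ 11,562.5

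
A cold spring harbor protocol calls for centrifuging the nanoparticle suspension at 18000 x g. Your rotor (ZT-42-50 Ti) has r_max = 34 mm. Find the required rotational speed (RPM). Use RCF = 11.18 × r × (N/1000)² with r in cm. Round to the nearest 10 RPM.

N ≈ 21760 RPM

r = 34 mm = 3.4 cm
RCF = 11.18 × r × (N/1000)²
18,000 = 11.18 × 3.4 × (N/1000)²
(N/1000)² = 18,000 / 38.012 = 473.5347
N = 1000 × √473.5347 ≈ 21,760.9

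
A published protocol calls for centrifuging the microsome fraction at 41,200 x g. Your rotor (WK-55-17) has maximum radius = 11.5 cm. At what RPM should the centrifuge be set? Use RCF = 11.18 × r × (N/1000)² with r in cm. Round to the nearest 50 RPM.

RCF = 11.18 × r × (N/1000)²
41,200 = 11.18 × 11.5 × (N/1000)²
(N/1000)² = 41,200 / 128.57 = 320.448
N = 1000 × √320.448 ≈ 17,901.1

≈ 17900 RPM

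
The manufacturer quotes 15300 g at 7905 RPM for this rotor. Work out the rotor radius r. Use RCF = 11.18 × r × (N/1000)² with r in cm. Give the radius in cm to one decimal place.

15300 = 11.18 × r × (7.905)²
r = 15300 / (11.18 × 62.489025) = 15300 / 698.6273 ≈ 21.900 cm

21.9 cm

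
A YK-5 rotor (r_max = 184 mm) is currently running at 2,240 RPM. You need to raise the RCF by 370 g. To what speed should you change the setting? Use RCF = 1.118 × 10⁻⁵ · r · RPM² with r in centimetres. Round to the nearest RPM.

r = 184 mm = 18.4 cm
Current RCF = 1.118 × 10⁻⁵ × 18.4 × (2240)² = 1.118 × 10⁻⁵ × 18.4 × 5,017,600 ≈ 1,032.2 × g
Target RCF = 1,032.2 + 370 = 1,402.2 × g
N² = 1,402.2 / (20.5712 × 10⁻⁵) = 6,816,326
N ≈ √6,816,326 ≈ 2,610.8

2611 RPM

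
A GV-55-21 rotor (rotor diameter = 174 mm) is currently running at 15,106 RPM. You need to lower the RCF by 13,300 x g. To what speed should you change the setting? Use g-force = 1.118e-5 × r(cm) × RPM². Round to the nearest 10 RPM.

r = 174 mm / 2 = 87 mm = 8.7 cm
Current RCF = 1.118 × 10⁻⁵ × 8.7 × (15106)² = 1.118 × 10⁻⁵ × 8.7 × 228,191,236 ≈ 22,195.2 × g
Target RCF = 22,195.2 − 13,300 = 8,895.2 × g
N² = 8,895.2 / (9.7266 × 10⁻⁵) = 91,452,306
N ≈ √91,452,306 ≈ 9,563.1

9560 RPM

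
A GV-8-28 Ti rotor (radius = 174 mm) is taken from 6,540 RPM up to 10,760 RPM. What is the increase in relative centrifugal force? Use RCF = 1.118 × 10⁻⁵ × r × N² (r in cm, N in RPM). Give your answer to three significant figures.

≈ 14200 ×g

r = 174 mm = 17.4 cm
RCF₁ = 1.118 × 10⁻⁵ × 17.4 × (6540)² = 1.118 × 10⁻⁵ × 17.4 × 42,771,600 ≈ 8,320.4 × g
RCF₂ = 1.118 × 10⁻⁵ × 17.4 × (10760)² = 1.118 × 10⁻⁵ × 17.4 × 115,777,600 ≈ 22,522.4 × g
Increase = 22,522.4 − 8,320.4 = 14,202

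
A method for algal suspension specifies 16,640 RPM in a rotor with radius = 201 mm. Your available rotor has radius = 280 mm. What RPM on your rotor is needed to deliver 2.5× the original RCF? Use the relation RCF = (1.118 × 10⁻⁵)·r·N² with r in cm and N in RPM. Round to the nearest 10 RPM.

22290 RPM

Original rotor: r = 201 mm = 20.1 cm
RCF_original = 1.118 × 10⁻⁵ × 20.1 × (16640)² = 1.118 × 10⁻⁵ × 20.1 × 276,889,600 ≈ 62,222.1 × g
Target RCF = 2.5 × 62,222.1 ≈ 155,555.2 × g
Your rotor: r = 280 mm = 28.0 cm
155,555.2 = 1.118 × 10⁻⁵ × 28 × N²
N² = 155,555.2 / (31.304 × 10⁻⁵) = 496,917,966
N ≈ √496,917,966 ≈ 22,291.7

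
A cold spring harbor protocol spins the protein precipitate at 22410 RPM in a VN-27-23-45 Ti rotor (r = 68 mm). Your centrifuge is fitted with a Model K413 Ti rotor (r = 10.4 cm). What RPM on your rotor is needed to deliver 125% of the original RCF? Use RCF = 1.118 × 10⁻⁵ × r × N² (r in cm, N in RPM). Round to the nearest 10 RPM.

Original rotor: r = 68 mm = 6.8 cm
RCF_original = 1.118 × 10⁻⁵ × 6.8 × (22410)² = 1.118 × 10⁻⁵ × 6.8 × 502,208,100 ≈ 38,179.9 × g
Target RCF = 1.25 × 38,179.9 ≈ 47,724.9 × g
47,724.9 = 1.118 × 10⁻⁵ × 10.4 × N²
N² = 47,724.9 / (11.6272 × 10⁻⁵) = 410,459,096
N ≈ √410,459,096 ≈ 20,259.8

20260 RPM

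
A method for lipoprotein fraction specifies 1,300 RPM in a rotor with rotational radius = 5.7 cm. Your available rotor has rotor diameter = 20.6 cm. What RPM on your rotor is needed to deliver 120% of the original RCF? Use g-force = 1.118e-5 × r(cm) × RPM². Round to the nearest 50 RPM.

RCF = 1.118 × 10⁻⁵ × r × N²
RCF_original = 1.118 × 10⁻⁵ × 5.7 × (1300)² = 1.118 × 10⁻⁵ × 5.7 × 1,690,000 ≈ 107.7 × g
Target RCF = 1.2 × 107.7 ≈ 129.2 × g
Your rotor: r = 20.6 / 2 = 10.3 cm
129.2 = 1.118 × 10⁻⁵ × 10.3 × N²
N² = 129.2 / (11.5154 × 10⁻⁵) = 1,121,976
N ≈ √1,121,976 ≈ 1,059.2

≈ 1050 RPM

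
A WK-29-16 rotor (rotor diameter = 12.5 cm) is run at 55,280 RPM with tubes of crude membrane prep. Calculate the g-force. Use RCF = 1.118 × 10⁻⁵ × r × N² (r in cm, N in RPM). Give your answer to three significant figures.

214000 × g

r = 12.5 / 2 = 6.25 cm
RCF = 1.118 × 10⁻⁵ × 6.25 × (55280)² = 1.118 × 10⁻⁵ × 6.25 × 3,055,878,400 ≈ 213,529.5 × g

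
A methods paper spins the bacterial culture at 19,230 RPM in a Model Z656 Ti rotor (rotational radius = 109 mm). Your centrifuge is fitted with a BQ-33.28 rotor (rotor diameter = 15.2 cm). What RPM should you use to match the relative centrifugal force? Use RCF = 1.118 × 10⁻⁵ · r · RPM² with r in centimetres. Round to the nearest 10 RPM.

Original rotor: r = 109 mm = 10.9 cm
RCF = 1.118 × 10⁻⁵ × r × N²
RCF_original = 1.118 × 10⁻⁵ × 10.9 × (19230)² = 1.118 × 10⁻⁵ × 10.9 × 369,792,900 ≈ 45,063.7 × g
Your rotor: r = 15.2 / 2 = 7.6 cm
45,063.7 = 1.118 × 10⁻⁵ × 7.6 × N²
N² = 45,063.7 / (8.4968 × 10⁻⁵) = 530,360,842
N ≈ √530,360,842 ≈ 23,029.6

≈ 23030 RPM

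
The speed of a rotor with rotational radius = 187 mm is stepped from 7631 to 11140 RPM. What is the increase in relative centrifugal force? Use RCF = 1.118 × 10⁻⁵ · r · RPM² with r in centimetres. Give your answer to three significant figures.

r = 187 mm = 18.7 cm
RCF₁ = 1.118 × 10⁻⁵ × 18.7 × (7631)² = 1.118 × 10⁻⁵ × 18.7 × 58,232,161 ≈ 12,174.4 × g
RCF₂ = 1.118 × 10⁻⁵ × 18.7 × (11140)² = 1.118 × 10⁻⁵ × 18.7 × 124,099,600 ≈ 25,945 × g
Increase = 25,945 − 12,174.4 = 13,770.6

≈ 13800 ×g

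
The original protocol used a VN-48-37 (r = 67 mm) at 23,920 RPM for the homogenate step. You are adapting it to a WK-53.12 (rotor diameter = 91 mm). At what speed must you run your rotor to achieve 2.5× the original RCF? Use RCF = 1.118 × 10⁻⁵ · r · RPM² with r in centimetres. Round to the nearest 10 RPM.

45890 RPM

Original rotor: r = 67 mm = 6.7 cm
RCF_original = 1.118 × 10⁻⁵ × 6.7 × (23920)² = 1.118 × 10⁻⁵ × 6.7 × 572,166,400 ≈ 42,858.7 × g
Target RCF = 2.5 × 42,858.7 ≈ 107,146.8 × g
Your rotor: r = 91 mm / 2 = 45.5 mm = 4.55 cm
107,146.8 = 1.118 × 10⁻⁵ × 4.55 × N²
N² = 107,146.8 / (5.0869 × 10⁻⁵) = 2,106,328,019
N ≈ √2,106,328,019 ≈ 45,894.7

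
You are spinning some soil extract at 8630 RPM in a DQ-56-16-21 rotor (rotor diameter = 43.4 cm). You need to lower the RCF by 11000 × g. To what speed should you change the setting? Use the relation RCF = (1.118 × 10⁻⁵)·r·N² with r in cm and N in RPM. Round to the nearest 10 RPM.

≈ 5400 RPM

r = 43.4 / 2 = 21.7 cm
Current RCF = 1.118 × 10⁻⁵ × 21.7 × (8630)² = 1.118 × 10⁻⁵ × 21.7 × 74,476,900 ≈ 18,068.5 × g
Target RCF = 18,068.5 − 11,000 = 7,068.5 × g
N² = 7,068.5 / (24.2606 × 10⁻⁵) = 29,135,718
N ≈ √29,135,718 ≈ 5,397.8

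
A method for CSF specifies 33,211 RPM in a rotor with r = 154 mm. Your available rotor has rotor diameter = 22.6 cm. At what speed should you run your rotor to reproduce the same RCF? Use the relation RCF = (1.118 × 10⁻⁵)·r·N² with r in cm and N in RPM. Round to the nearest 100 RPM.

Original rotor: r = 154 mm = 15.4 cm
RCF = 1.118 × 10⁻⁵ × r × N²
RCF_original = 1.118 × 10⁻⁵ × 15.4 × (33211)² = 1.118 × 10⁻⁵ × 15.4 × 1,102,970,521 ≈ 189,900.6 × g
Your rotor: r = 22.6 / 2 = 11.3 cm
189,900.6 = 1.118 × 10⁻⁵ × 11.3 × N²
N² = 189,900.6 / (12.6334 × 10⁻⁵) = 1,503,163,044
N ≈ √1,503,163,044 ≈ 38,770.6

38800 RPM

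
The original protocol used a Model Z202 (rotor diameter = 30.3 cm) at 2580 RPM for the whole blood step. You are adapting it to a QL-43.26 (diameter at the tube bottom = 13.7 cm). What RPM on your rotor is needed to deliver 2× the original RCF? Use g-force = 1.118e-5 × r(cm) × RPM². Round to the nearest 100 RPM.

Original rotor: r = 30.3 / 2 = 15.15 cm
RCF_original = 1.118 × 10⁻⁵ × 15.15 × (2580)² = 1.118 × 10⁻⁵ × 15.15 × 6,656,400 ≈ 1,127.4 × g
Target RCF = 2 × 1,127.4 ≈ 2,254.8 × g
Your rotor: r = 13.7 / 2 = 6.85 cm
2,254.8 = 1.118 × 10⁻⁵ × 6.85 × N²
N² = 2,254.8 / (7.6583 × 10⁻⁵) = 29,442,566
N ≈ √29,442,566 ≈ 5,426.1

≈ 5400 RPM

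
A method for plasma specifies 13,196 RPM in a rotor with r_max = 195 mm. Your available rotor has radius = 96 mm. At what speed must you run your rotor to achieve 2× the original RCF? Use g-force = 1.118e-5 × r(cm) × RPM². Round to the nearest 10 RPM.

Original rotor: r = 195 mm = 19.5 cm
RCF_original = 1.118 × 10⁻⁵ × 19.5 × (13196)² = 1.118 × 10⁻⁵ × 19.5 × 174,134,416 ≈ 37,963 × g
Target RCF = 2 × 37,963 ≈ 75,926 × g
Your rotor: r = 96 mm = 9.6 cm
75,926 = 1.118 × 10⁻⁵ × 9.6 × N²
N² = 75,926 / (10.7328 × 10⁻⁵) = 707,420,244
N ≈ √707,420,244 ≈ 26,597.4

26600 RPM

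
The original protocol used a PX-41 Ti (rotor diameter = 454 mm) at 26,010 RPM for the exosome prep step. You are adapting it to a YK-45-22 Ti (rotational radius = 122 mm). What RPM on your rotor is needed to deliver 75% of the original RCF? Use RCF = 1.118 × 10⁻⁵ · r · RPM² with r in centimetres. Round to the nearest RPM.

≈ 30726 RPM

Original rotor: r = 454 mm / 2 = 227 mm = 22.7 cm
RCF_original = 1.118 × 10⁻⁵ × 22.7 × (26010)² = 1.118 × 10⁻⁵ × 22.7 × 676,520,100 ≈ 171,691.3 × g
Target RCF = 0.75 × 171,691.3 ≈ 128,768.5 × g
Your rotor: r = 122 mm = 12.2 cm
128,768.5 = 1.118 × 10⁻⁵ × 12.2 × N²
N² = 128,768.5 / (13.6396 × 10⁻⁵) = 944,078,272
N ≈ √944,078,272 ≈ 30,725.9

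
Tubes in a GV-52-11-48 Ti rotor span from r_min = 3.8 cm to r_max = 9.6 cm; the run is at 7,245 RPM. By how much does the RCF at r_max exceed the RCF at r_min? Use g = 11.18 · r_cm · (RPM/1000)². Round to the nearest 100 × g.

ΔRCF ≈ 3400 g

ΔRCF = 11.18 × (r_max − r_min) × (N/1000)² = 11.18 × 5.8 × 52.490025 ≈ 3,403.7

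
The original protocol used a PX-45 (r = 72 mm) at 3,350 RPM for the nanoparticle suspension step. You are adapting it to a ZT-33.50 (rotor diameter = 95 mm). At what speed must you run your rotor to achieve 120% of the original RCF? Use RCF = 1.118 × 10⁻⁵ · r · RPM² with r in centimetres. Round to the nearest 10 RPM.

4520 RPM

Original rotor: r = 72 mm = 7.2 cm
RCF = 1.118 × 10⁻⁵ × r × N²
RCF_original = 1.118 × 10⁻⁵ × 7.2 × (3350)² = 1.118 × 10⁻⁵ × 7.2 × 11,222,500 ≈ 903.4 × g
Target RCF = 1.2 × 903.4 ≈ 1,084.1 × g
Your rotor: r = 95 mm / 2 = 47.5 mm = 4.75 cm
1,084.1 = 1.118 × 10⁻⁵ × 4.75 × N²
N² = 1,084.1 / (5.3105 × 10⁻⁵) = 20,414,274
N ≈ √20,414,274 ≈ 4,518.2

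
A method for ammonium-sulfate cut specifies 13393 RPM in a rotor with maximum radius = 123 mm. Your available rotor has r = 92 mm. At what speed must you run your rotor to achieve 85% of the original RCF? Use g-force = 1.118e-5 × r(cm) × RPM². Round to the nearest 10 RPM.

≈ 14280 RPM

Original rotor: r = 123 mm = 12.3 cm
RCF_original = 1.118 × 10⁻⁵ × 12.3 × (13393)² = 1.118 × 10⁻⁵ × 12.3 × 179,372,449 ≈ 24,666.2 × g
Target RCF = 0.85 × 24,666.2 ≈ 20,966.3 × g
Your rotor: r = 92 mm = 9.2 cm
20,966.3 = 1.118 × 10⁻⁵ × 9.2 × N²
N² = 20,966.3 / (10.2856 × 10⁻⁵) = 203,841,293
N ≈ √203,841,293 ≈ 14,277.3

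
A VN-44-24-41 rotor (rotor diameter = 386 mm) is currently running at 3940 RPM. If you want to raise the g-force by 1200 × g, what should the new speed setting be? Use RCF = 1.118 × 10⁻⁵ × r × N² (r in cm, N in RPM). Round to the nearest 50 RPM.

4600 RPM

r = 386 mm / 2 = 193 mm = 19.3 cm
Current RCF = 1.118 × 10⁻⁵ × 19.3 × (3940)² = 1.118 × 10⁻⁵ × 19.3 × 15,523,600 ≈ 3,349.6 × g
Target RCF = 3,349.6 + 1,200 = 4,549.6 × g
N² = 4,549.6 / (21.5774 × 10⁻⁵) = 21,085,024
N ≈ √21,085,024 ≈ 4,591.8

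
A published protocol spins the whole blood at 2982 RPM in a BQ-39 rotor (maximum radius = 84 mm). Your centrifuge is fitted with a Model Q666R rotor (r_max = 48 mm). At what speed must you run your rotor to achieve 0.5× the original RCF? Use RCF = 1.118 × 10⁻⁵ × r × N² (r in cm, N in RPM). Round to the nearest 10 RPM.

2790 RPM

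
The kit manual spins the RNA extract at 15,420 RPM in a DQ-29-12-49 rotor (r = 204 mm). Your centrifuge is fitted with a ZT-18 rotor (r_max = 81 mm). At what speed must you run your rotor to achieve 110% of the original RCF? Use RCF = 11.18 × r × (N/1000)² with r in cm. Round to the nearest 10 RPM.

25670 RPM

Original rotor: r = 204 mm = 20.4 cm
RCF_original = 11.18 × 20.4 × (15.42)² = 11.18 × 20.4 × 237.7764 ≈ 54,230.1 × g
Target RCF = 1.1 × 54,230.1 ≈ 59,653.1 × g
Your rotor: r = 81 mm = 8.1 cm
59,653.1 = 11.18 × 8.1 × (N/1000)²
(N/1000)² = 59,653.1 / 90.558 = 658.7281
N = 1000 × √658.7281 ≈ 25,665.7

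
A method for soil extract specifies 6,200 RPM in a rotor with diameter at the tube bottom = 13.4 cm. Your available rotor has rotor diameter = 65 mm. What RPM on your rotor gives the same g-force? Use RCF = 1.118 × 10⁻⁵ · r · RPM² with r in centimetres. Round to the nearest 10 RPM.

Original rotor: r = 13.4 / 2 = 6.7 cm
RCF_original = 1.118 × 10⁻⁵ × 6.7 × (6200)² = 1.118 × 10⁻⁵ × 6.7 × 38,440,000 ≈ 2,879.4 × g
Your rotor: r = 65 mm / 2 = 32.5 mm = 3.25 cm
2,879.4 = 1.118 × 10⁻⁵ × 3.25 × N²
N² = 2,879.4 / (3.6335 × 10⁻⁵) = 79,245,906
N ≈ √79,245,906 ≈ 8,902.0

≈ 8900 RPM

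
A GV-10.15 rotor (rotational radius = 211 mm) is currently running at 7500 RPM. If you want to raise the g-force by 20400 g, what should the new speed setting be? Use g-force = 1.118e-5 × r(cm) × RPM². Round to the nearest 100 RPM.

r = 211 mm = 21.1 cm
Current RCF = 1.118 × 10⁻⁵ × 21.1 × (7500)² = 1.118 × 10⁻⁵ × 21.1 × 56,250,000 ≈ 13,269.3 × g
Target RCF = 13,269.3 + 20,400 = 33,669.3 × g
N² = 33,669.3 / (23.5898 × 10⁻⁵) = 142,728,213
N ≈ √142,728,213 ≈ 11,946.9

N₂ ≈ 11900 RPM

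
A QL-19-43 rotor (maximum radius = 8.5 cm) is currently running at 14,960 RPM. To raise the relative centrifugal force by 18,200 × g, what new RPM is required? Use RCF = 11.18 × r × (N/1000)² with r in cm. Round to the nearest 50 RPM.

≈ 20400 RPM

Current RCF = 11.18 × 8.5 × (14.96)² = 11.18 × 8.5 × 223.8016 ≈ 21,267.9 × g
Target RCF = 21,267.9 + 18,200 = 39,467.9 × g
(N/1000)² = 39,467.9 / 95.03 = 415.3204
N = 1000 × √415.3204 ≈ 20,379.4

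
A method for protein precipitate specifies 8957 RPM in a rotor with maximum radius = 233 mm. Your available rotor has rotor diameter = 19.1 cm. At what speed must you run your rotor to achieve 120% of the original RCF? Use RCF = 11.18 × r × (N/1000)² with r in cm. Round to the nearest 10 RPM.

15330 RPM

Original rotor: r = 233 mm = 23.3 cm
RCF_original = 11.18 × 23.3 × (8.957)² = 11.18 × 23.3 × 80.227849 ≈ 20,898.9 × g
Target RCF = 1.2 × 20,898.9 ≈ 25,078.7 × g
Your rotor: r = 19.1 / 2 = 9.55 cm
25,078.7 = 11.18 × 9.55 × (N/1000)²
(N/1000)² = 25,078.7 / 106.769 = 234.8875
N = 1000 × √234.8875 ≈ 15,326.0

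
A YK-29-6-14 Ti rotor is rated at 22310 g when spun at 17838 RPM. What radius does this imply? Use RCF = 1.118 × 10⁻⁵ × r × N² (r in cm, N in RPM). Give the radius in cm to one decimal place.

≈ 6.3 cm

22310 = 1.118 × 10⁻⁵ × r × (17838)²
r = 22310 / (1.118 × 10⁻⁵ × 318,194,244) = 22310 / 3557.412 ≈ 6.271 cm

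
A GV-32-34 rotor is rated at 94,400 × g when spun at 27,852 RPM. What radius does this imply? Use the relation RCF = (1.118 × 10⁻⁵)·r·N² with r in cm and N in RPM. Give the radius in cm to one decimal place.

RCF = 1.118 × 10⁻⁵ × r × N²
94400 = 1.118 × 10⁻⁵ × r × (27852)²
r = 94400 / (1.118 × 10⁻⁵ × 775,733,904) = 94400 / 8672.705 ≈ 10.885 cm

≈ 10.9 cm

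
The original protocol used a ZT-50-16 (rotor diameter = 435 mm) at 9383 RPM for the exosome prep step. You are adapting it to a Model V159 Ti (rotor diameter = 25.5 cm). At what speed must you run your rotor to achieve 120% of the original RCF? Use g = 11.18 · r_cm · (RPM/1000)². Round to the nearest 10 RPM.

Original rotor: r = 435 mm / 2 = 217.5 mm = 21.75 cm
RCF = 11.18 × r × (N/1000)²
RCF_original = 11.18 × 21.75 × (9.383)² = 11.18 × 21.75 × 88.040689 ≈ 21,408.4 × g
Target RCF = 1.2 × 21,408.4 ≈ 25,690.1 × g
Your rotor: r = 25.5 / 2 = 12.75 cm
25,690.1 = 11.18 × 12.75 × (N/1000)²
(N/1000)² = 25,690.1 / 142.545 = 180.2245
N = 1000 × √180.2245 ≈ 13,424.8

13420 RPM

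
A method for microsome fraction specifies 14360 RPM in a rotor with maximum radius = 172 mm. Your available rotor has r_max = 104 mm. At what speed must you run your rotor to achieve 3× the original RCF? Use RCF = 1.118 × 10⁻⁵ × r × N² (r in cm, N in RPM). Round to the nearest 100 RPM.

Original rotor: r = 172 mm = 17.2 cm
RCF_original = 1.118 × 10⁻⁵ × 17.2 × (14360)² = 1.118 × 10⁻⁵ × 17.2 × 206,209,600 ≈ 39,653.3 × g
Target RCF = 3 × 39,653.3 ≈ 118,959.9 × g
Your rotor: r = 104 mm = 10.4 cm
118,959.9 = 1.118 × 10⁻⁵ × 10.4 × N²
N² = 118,959.9 / (11.6272 × 10⁻⁵) = 1,023,117,346
N ≈ √1,023,117,346 ≈ 31,986.2

≈ 32000 RPM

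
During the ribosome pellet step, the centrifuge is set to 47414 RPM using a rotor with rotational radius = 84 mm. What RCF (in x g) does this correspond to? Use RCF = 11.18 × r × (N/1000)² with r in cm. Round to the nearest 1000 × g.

r = 84 mm = 8.4 cm
RCF = 11.18 × 8.4 × (47.414)² = 11.18 × 8.4 × 2,248.087396 ≈ 211,122.4 × g

≈ 211000 x g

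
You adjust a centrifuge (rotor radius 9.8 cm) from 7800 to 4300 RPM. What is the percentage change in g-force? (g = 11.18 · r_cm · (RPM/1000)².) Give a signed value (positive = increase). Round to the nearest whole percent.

RCF ∝ N², so the ratio is (4300/7800)² = (0.551282)² = 0.3039.
Change = 0.3039 − 1 = -0.6961 → -69.6%.

-70%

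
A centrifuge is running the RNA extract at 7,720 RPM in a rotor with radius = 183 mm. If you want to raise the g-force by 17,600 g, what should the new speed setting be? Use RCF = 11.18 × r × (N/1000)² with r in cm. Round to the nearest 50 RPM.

r = 183 mm = 18.3 cm
Current RCF = 11.18 × 18.3 × (7.72)² = 11.18 × 18.3 × 59.5984 ≈ 12,193.5 × g
Target RCF = 12,193.5 + 17,600 = 29,793.5 × g
(N/1000)² = 29,793.5 / 204.594 = 145.6226
N = 1000 × √145.6226 ≈ 12,067.4

12050 RPM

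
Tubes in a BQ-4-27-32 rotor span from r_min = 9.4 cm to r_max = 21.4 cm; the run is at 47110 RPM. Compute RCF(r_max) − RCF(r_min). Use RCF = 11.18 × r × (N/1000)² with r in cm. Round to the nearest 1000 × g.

RCF_max = 11.18 × 21.4 × (47.11)² = 11.18 × 21.4 × 2,219.3521 ≈ 530,984.4 × g
RCF_min = 11.18 × 9.4 × (47.11)² = 11.18 × 9.4 × 2,219.3521 ≈ 233,236.2 × g
ΔRCF = 530,984.4 − 233,236.2 = 297,748.2

≈ 298000 x g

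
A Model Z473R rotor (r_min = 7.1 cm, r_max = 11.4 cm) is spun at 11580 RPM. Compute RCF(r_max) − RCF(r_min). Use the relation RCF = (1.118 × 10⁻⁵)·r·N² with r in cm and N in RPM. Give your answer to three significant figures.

RCF_max = 1.118 × 10⁻⁵ × 11.4 × (11580)² = 1.118 × 10⁻⁵ × 11.4 × 134,096,400 ≈ 17,090.9 × g
RCF_min = 1.118 × 10⁻⁵ × 7.1 × (11580)² = 1.118 × 10⁻⁵ × 7.1 × 134,096,400 ≈ 10,644.3 × g
ΔRCF = 17,090.9 − 10,644.3 = 6,446.6

6450 × g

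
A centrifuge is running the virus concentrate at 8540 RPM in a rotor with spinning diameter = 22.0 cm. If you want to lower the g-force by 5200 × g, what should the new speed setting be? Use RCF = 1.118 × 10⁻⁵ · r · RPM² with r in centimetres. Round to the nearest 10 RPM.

N₂ ≈ 5540 RPM

r = 22.0 / 2 = 11 cm
Current RCF = 1.118 × 10⁻⁵ × 11 × (8540)² = 1.118 × 10⁻⁵ × 11 × 72,931,600 ≈ 8,969.1 × g
Target RCF = 8,969.1 − 5,200 = 3,769.1 × g
N² = 3,769.1 / (12.298 × 10⁻⁵) = 30,648,073
N ≈ √30,648,073 ≈ 5,536.1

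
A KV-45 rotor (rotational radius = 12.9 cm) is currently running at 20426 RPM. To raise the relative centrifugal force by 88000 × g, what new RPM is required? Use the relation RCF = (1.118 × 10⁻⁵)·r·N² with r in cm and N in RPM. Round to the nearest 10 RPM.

≈ 32050 RPM

Current RCF = 1.118 × 10⁻⁵ × 12.9 × (20426)² = 1.118 × 10⁻⁵ × 12.9 × 417,221,476 ≈ 60,172.5 × g
Target RCF = 60,172.5 + 88,000 = 148,172.5 × g
N² = 148,172.5 / (14.4222 × 10⁻⁵) = 1,027,391,799
N ≈ √1,027,391,799 ≈ 32,053.0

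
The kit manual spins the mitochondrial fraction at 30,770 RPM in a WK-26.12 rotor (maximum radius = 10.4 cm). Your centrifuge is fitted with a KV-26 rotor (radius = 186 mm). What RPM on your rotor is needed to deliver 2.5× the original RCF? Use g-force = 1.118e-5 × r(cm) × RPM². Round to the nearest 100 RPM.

RCF_original = 1.118 × 10⁻⁵ × 10.4 × (30770)² = 1.118 × 10⁻⁵ × 10.4 × 946,792,900 ≈ 110,085.5 × g
Target RCF = 2.5 × 110,085.5 ≈ 275,213.8 × g
Your rotor: r = 186 mm = 18.6 cm
275,213.8 = 1.118 × 10⁻⁵ × 18.6 × N²
N² = 275,213.8 / (20.7948 × 10⁻⁵) = 1,323,474,138
N ≈ √1,323,474,138 ≈ 36,379.6

36400 RPM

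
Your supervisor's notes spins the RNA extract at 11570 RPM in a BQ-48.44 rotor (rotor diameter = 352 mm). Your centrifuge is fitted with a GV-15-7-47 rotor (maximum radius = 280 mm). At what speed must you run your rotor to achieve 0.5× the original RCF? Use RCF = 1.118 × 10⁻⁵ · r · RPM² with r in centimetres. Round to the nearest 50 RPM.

Original rotor: r = 352 mm / 2 = 176 mm = 17.6 cm
RCF = 1.118 × 10⁻⁵ × r × N²
RCF_original = 1.118 × 10⁻⁵ × 17.6 × (11570)² = 1.118 × 10⁻⁵ × 17.6 × 133,864,900 ≈ 26,340.3 × g
Target RCF = 0.5 × 26,340.3 ≈ 13,170.1 × g
Your rotor: r = 280 mm = 28.0 cm
13,170.1 = 1.118 × 10⁻⁵ × 28 × N²
N² = 13,170.1 / (31.304 × 10⁻⁵) = 42,071,620
N ≈ √42,071,620 ≈ 6,486.3

6500 RPM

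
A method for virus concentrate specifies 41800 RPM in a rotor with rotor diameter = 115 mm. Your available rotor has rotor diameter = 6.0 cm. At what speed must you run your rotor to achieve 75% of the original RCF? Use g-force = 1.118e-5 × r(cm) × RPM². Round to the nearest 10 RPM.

Original rotor: r = 115 mm / 2 = 57.5 mm = 5.75 cm
RCF = 1.118 × 10⁻⁵ × r × N²
RCF_original = 1.118 × 10⁻⁵ × 5.75 × (41800)² = 1.118 × 10⁻⁵ × 5.75 × 1,747,240,000 ≈ 112,321.3 × g
Target RCF = 0.75 × 112,321.3 ≈ 84,241 × g
Your rotor: r = 6.0 / 2 = 3 cm
84,241 = 1.118 × 10⁻⁵ × 3 × N²
N² = 84,241 / (3.354 × 10⁻⁵) = 2,511,657,722
N ≈ √2,511,657,722 ≈ 50,116.4

≈ 50120 RPM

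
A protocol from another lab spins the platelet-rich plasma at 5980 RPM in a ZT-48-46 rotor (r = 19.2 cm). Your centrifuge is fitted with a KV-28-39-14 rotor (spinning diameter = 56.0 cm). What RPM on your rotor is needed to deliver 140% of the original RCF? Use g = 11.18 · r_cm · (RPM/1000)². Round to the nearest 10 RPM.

≈ 5860 RPM

RCF_original = 11.18 × 19.2 × (5.98)² = 11.18 × 19.2 × 35.7604 ≈ 7,676.2 × g
Target RCF = 1.4 × 7,676.2 ≈ 10,746.7 × g
Your rotor: r = 56.0 / 2 = 28 cm
10,746.7 = 11.18 × 28 × (N/1000)²
(N/1000)² = 10,746.7 / 313.04 = 34.33012
N = 1000 × √34.33012 ≈ 5,859.2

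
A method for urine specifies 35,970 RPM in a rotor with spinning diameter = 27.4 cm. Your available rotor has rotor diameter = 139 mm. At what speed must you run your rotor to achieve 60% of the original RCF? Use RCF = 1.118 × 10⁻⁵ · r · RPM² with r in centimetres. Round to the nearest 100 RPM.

Original rotor: r = 27.4 / 2 = 13.7 cm
RCF = 1.118 × 10⁻⁵ × r × N²
RCF_original = 1.118 × 10⁻⁵ × 13.7 × (35970)² = 1.118 × 10⁻⁵ × 13.7 × 1,293,840,900 ≈ 198,172.4 × g
Target RCF = 0.6 × 198,172.4 ≈ 118,903.4 × g
Your rotor: r = 139 mm / 2 = 69.5 mm = 6.95 cm
118,903.4 = 1.118 × 10⁻⁵ × 6.95 × N²
N² = 118,903.4 / (7.7701 × 10⁻⁵) = 1,530,268,594
N ≈ √1,530,268,594 ≈ 39,118.6

39100 RPM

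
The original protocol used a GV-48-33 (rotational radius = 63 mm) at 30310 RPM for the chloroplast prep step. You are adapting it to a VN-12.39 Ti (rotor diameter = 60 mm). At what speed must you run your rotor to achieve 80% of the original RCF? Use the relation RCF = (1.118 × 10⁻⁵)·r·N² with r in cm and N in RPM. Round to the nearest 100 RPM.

Original rotor: r = 63 mm = 6.3 cm
RCF = 1.118 × 10⁻⁵ × r × N²
RCF_original = 1.118 × 10⁻⁵ × 6.3 × (30310)² = 1.118 × 10⁻⁵ × 6.3 × 918,696,100 ≈ 64,707.4 × g
Target RCF = 0.8 × 64,707.4 ≈ 51,765.9 × g
Your rotor: r = 60 mm / 2 = 30 mm = 3 cm
51,765.9 = 1.118 × 10⁻⁵ × 3 × N²
N² = 51,765.9 / (3.354 × 10⁻⁵) = 1,543,407,871
N ≈ √1,543,407,871 ≈ 39,286.2

39300 RPM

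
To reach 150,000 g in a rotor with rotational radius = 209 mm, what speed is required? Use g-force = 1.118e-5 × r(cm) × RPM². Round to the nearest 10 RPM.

N ≈ 25340 RPM

r = 209 mm = 20.9 cm
RCF = 1.118 × 10⁻⁵ × r × N²
150,000 = 1.118 × 10⁻⁵ × 20.9 × N²
N² = 150,000 / (23.3662 × 10⁻⁵) = 641,952,906
N ≈ √641,952,906 ≈ 25,336.8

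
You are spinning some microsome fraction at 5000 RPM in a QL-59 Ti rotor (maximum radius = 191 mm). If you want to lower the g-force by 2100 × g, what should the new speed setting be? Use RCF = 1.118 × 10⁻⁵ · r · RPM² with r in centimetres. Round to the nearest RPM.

r = 191 mm = 19.1 cm
Current RCF = 1.118 × 10⁻⁵ × 19.1 × (5000)² = 1.118 × 10⁻⁵ × 19.1 × 25,000,000 ≈ 5,338.4 × g
Target RCF = 5,338.4 − 2,100 = 3,238.4 × g
N² = 3,238.4 / (21.3538 × 10⁻⁵) = 15,165,451
N ≈ √15,165,451 ≈ 3,894.3

≈ 3894 RPM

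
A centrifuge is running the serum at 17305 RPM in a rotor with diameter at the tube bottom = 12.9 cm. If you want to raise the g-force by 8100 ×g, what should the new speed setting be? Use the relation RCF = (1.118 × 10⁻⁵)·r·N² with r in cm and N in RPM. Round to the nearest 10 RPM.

N₂ ≈ 20290 RPM

r = 12.9 / 2 = 6.45 cm
Current RCF = 1.118 × 10⁻⁵ × 6.45 × (17305)² = 1.118 × 10⁻⁵ × 6.45 × 299,463,025 ≈ 21,594.6 × g
Target RCF = 21,594.6 + 8,100 = 29,694.6 × g
N² = 29,694.6 / (7.2111 × 10⁻⁵) = 411,790,157
N ≈ √411,790,157 ≈ 20,292.6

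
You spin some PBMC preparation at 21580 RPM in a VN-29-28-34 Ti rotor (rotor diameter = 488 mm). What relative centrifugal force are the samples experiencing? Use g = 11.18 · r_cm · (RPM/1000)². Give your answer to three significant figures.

≈ 127000 x g

r = 488 mm / 2 = 244 mm = 24.4 cm
RCF = 11.18 × 24.4 × (21.58)² = 11.18 × 24.4 × 465.6964 ≈ 127,038.3 × g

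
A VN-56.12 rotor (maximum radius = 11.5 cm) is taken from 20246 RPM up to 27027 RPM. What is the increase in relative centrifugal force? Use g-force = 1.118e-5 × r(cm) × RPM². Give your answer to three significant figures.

RCF₁ = 1.118 × 10⁻⁵ × 11.5 × (20246)² = 1.118 × 10⁻⁵ × 11.5 × 409,900,516 ≈ 52,700.9 × g
RCF₂ = 1.118 × 10⁻⁵ × 11.5 × (27027)² = 1.118 × 10⁻⁵ × 11.5 × 730,458,729 ≈ 93,915.1 × g
Increase = 93,915.1 − 52,700.9 = 41,214.2

≈ 41200 × g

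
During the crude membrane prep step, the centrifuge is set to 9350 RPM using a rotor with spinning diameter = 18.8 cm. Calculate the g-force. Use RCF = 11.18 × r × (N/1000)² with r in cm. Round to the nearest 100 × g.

≈ 9200 ×g

r = 18.8 / 2 = 9.4 cm
RCF = 11.18 × r × (N/1000)²
RCF = 11.18 × 9.4 × (9.35)² = 11.18 × 9.4 × 87.4225 ≈ 9,187.4 × g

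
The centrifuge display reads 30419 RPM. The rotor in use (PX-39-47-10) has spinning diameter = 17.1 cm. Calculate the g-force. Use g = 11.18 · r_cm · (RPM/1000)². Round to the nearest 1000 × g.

r = 17.1 / 2 = 8.55 cm
RCF = 11.18 × 8.55 × (30.419)² = 11.18 × 8.55 × 925.315561 ≈ 88,450 × g

88000 g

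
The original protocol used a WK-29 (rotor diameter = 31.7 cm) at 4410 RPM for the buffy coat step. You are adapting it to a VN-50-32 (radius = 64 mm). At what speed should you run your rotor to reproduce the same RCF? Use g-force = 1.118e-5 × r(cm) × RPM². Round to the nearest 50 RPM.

6950 RPM

Original rotor: r = 31.7 / 2 = 15.85 cm
RCF_original = 1.118 × 10⁻⁵ × 15.85 × (4410)² = 1.118 × 10⁻⁵ × 15.85 × 19,448,100 ≈ 3,446.3 × g
Your rotor: r = 64 mm = 6.4 cm
3,446.3 = 1.118 × 10⁻⁵ × 6.4 × N²
N² = 3,446.3 / (7.1552 × 10⁻⁵) = 48,164,971
N ≈ √48,164,971 ≈ 6,940.1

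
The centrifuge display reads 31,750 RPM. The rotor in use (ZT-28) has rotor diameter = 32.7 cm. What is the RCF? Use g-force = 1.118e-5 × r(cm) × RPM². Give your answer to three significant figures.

r = 32.7 / 2 = 16.35 cm
RCF = 1.118 × 10⁻⁵ × r × N²
RCF = 1.118 × 10⁻⁵ × 16.35 × (31750)² = 1.118 × 10⁻⁵ × 16.35 × 1,008,062,500 ≈ 184,266.8 × g

184000 ×g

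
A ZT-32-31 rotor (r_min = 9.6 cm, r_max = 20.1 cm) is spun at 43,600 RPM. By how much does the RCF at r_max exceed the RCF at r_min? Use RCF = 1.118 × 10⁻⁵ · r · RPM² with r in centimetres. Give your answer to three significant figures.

ΔRCF ≈ 223000 ×g

ΔRCF = 1.118 × 10⁻⁵ × (r_max − r_min) × N² = 1.118 × 10⁻⁵ × 10.5 × 1,900,960,000 ≈ 223,153.7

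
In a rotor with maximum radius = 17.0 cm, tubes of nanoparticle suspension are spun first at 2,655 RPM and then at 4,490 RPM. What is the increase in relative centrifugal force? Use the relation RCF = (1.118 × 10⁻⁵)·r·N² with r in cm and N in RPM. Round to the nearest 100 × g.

RCF₁ = 1.118 × 10⁻⁵ × 17 × (2655)² = 1.118 × 10⁻⁵ × 17 × 7,049,025 ≈ 1,339.7 × g
RCF₂ = 1.118 × 10⁻⁵ × 17 × (4490)² = 1.118 × 10⁻⁵ × 17 × 20,160,100 ≈ 3,831.6 × g
Increase = 3,831.6 − 1,339.7 = 2,491.9

2500 ×g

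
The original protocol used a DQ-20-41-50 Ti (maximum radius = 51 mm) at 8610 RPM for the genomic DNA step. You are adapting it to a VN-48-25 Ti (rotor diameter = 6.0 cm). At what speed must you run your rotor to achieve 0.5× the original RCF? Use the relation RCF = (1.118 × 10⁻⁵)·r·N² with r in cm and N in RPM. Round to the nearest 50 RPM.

7950 RPM

Original rotor: r = 51 mm = 5.1 cm
RCF_original = 1.118 × 10⁻⁵ × 5.1 × (8610)² = 1.118 × 10⁻⁵ × 5.1 × 74,132,100 ≈ 4,226.9 × g
Target RCF = 0.5 × 4,226.9 ≈ 2,113.4 × g
Your rotor: r = 6.0 / 2 = 3 cm
2,113.4 = 1.118 × 10⁻⁵ × 3 × N²
N² = 2,113.4 / (3.354 × 10⁻⁵) = 63,011,330
N ≈ √63,011,330 ≈ 7,938.0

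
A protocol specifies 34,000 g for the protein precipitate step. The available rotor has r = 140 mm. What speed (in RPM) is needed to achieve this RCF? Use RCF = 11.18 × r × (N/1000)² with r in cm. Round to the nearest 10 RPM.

r = 140 mm = 14.0 cm
34,000 = 11.18 × 14 × (N/1000)²
(N/1000)² = 34,000 / 156.52 = 217.2246
N = 1000 × √217.2246 ≈ 14,738.5

14740 RPM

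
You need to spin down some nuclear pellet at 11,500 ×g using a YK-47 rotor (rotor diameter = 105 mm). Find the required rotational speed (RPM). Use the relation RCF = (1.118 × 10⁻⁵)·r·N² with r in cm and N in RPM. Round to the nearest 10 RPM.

N ≈ 14000 RPM

r = 105 mm / 2 = 52.5 mm = 5.25 cm
RCF = 1.118 × 10⁻⁵ × r × N²
11,500 = 1.118 × 10⁻⁵ × 5.25 × N²
N² = 11,500 / (5.8695 × 10⁻⁵) = 195,928,103
N ≈ √195,928,103 ≈ 13,997.4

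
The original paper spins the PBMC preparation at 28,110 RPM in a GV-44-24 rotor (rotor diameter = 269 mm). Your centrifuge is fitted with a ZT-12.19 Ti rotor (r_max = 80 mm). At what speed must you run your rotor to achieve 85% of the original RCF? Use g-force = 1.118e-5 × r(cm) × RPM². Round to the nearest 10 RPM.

33600 RPM

Original rotor: r = 269 mm / 2 = 134.5 mm = 13.45 cm
RCF_original = 1.118 × 10⁻⁵ × 13.45 × (28110)² = 1.118 × 10⁻⁵ × 13.45 × 790,172,100 ≈ 118,819 × g
Target RCF = 0.85 × 118,819 ≈ 100,996.1 × g
Your rotor: r = 80 mm = 8.0 cm
100,996.1 = 1.118 × 10⁻⁵ × 8 × N²
N² = 100,996.1 / (8.944 × 10⁻⁵) = 1,129,205,054
N ≈ √1,129,205,054 ≈ 33,603.6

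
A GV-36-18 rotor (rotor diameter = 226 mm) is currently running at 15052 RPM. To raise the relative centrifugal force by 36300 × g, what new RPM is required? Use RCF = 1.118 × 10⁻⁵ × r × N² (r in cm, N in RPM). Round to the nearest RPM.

r = 226 mm / 2 = 113 mm = 11.3 cm
Current RCF = 1.118 × 10⁻⁵ × 11.3 × (15052)² = 1.118 × 10⁻⁵ × 11.3 × 226,562,704 ≈ 28,622.6 × g
Target RCF = 28,622.6 + 36,300 = 64,922.6 × g
N² = 64,922.6 / (12.6334 × 10⁻⁵) = 513,896,497
N ≈ √513,896,497 ≈ 22,669.3

N₂ ≈ 22669 RPM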